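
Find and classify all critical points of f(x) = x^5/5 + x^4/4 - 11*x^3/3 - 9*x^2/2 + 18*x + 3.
f'(x) = x^4 + x^3 - 11*x^2 - 9*x + 18

Solve f'(x) = 0:
  Factor: x^4 + x^3 - 11*x^2 - 9*x + 18 = (x - 3)*(x - 1)*(x + 2)*(x + 3) = 0.
  ⇒ x = -3, -2, 1, 3

f''(x) = 4*x^3 + 3*x^2 - 22*x - 9
Second-derivative test at each critical point:
  f''(-3) = -24 < 0 → local maximum
  f''(-2) = 15 > 0 → local minimum
  f''(1) = -24 < 0 → local maximum
  f''(3) = 60 > 0 → local minimum

Critical points: x = -3 (local maximum); x = -2 (local minimum); x = 1 (local maximum); x = 3 (local minimum)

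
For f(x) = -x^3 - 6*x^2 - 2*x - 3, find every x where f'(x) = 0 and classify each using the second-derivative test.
f'(x) = -3*x^2 - 12*x - 2

Solve f'(x) = 0:
  3*x^2 + 12*x + 2 = 0 has no rational roots; quadratic formula: x = (-12 ± √120)/6.
  ⇒ x = -2 - sqrt(30)/3 ≈ -3.8257, -2 + sqrt(30)/3 ≈ -0.1743

f''(x) = -6*x - 12
Second-derivative test at each critical point:
  f''(-3.8257) = 10.9545 > 0 → local minimum
  f''(-0.1743) = -10.9545 < 0 → local maximum

Critical points: x = -2 - sqrt(30)/3 ≈ -3.8257 (local minimum); x = -2 + sqrt(30)/3 ≈ -0.1743 (local maximum)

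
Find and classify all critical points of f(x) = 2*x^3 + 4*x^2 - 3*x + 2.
f'(x) = 6*x^2 + 8*x - 3

Solve f'(x) = 0:
  6*x^2 + 8*x - 3 = 0 has no rational roots; quadratic formula: x = (-8 ± √136)/12.
  ⇒ x = -sqrt(34)/6 - 2/3 ≈ -1.6385, -2/3 + sqrt(34)/6 ≈ 0.3052

f''(x) = 12*x + 8
Second-derivative test at each critical point:
  f''(-1.6385) = -11.6619 < 0 → local maximum
  f''(0.3052) = 11.6619 > 0 → local minimum

Critical points: x = -sqrt(34)/6 - 2/3 ≈ -1.6385 (local maximum); x = -2/3 + sqrt(34)/6 ≈ 0.3052 (local minimum)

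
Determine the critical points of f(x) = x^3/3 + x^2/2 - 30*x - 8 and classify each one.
f'(x) = x^2 + x - 30

Solve f'(x) = 0:
  Factor: x^2 + x - 30 = (x - 5)*(x + 6) = 0.
  ⇒ x = -6, 5

f''(x) = 2*x + 1
Second-derivative test at each critical point:
  f''(-6) = -11 < 0 → local maximum
  f''(5) = 11 > 0 → local minimum

Critical points: x = -6 (local maximum); x = 5 (local minimum)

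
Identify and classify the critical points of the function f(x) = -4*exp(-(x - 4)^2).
f'(x) = 8*(x - 4)*exp(-(x - 4)^2)

Solve f'(x) = 0:
  f'(x) = (8*x - 32)·exp(-(x - 4)^2) and exp(-(x - 4)^2) > 0 for every x, so f'(x) = 0 ⇔ 8*x - 32 = 0.
  Factor: 8*x - 32 = 8*(x - 4) = 0.
  ⇒ x = 4

f''(x) = 8*(1 - 2*(x - 4)^2)*exp(-(x - 4)^2)
Second-derivative test at each critical point:
  f''(4) = 8 > 0 → local minimum

Critical points: x = 4 (local minimum)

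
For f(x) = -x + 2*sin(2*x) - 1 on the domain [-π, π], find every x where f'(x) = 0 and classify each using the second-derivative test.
f'(x) = 4*cos(2*x) - 1

Solve f'(x) = 0 on [-π, π]:
  f'(x) = 0 ⇔ cos(2*x) = 1/4, i.e. 2*x = ±arccos(1/4) + 2nπ; keep the solutions lying in [-π, π].
  ⇒ x = -pi + acos(1/4)/2 ≈ -2.4825, -acos(1/4)/2 ≈ -0.6591, acos(1/4)/2 ≈ 0.6591, pi - acos(1/4)/2 ≈ 2.4825

f''(x) = -8*sin(2*x)
Second-derivative test at each critical point:
  f''(-2.4825) = -7.7460 < 0 → local maximum
  f''(-0.6591) = 7.7460 > 0 → local minimum
  f''(0.6591) = -7.7460 < 0 → local maximum
  f''(2.4825) = 7.7460 > 0 → local minimum

Critical points: x = -pi + acos(1/4)/2 ≈ -2.4825 (local maximum); x = -acos(1/4)/2 ≈ -0.6591 (local minimum); x = acos(1/4)/2 ≈ 0.6591 (local maximum); x = pi - acos(1/4)/2 ≈ 2.4825 (local minimum)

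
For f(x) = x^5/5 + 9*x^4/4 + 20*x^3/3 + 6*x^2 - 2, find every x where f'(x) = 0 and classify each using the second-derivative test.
f'(x) = x*(x^3 + 9*x^2 + 20*x + 12)

Solve f'(x) = 0:
  Factor: x^4 + 9*x^3 + 20*x^2 + 12*x = x*(x + 1)*(x + 2)*(x + 6) = 0.
  ⇒ x = -6, -2, -1, 0

f''(x) = 4*x^3 + 27*x^2 + 40*x + 12
Second-derivative test at each critical point:
  f''(-6) = -120 < 0 → local maximum
  f''(-2) = 8 > 0 → local minimum
  f''(-1) = -5 < 0 → local maximum
  f''(0) = 12 > 0 → local minimum

Critical points: x = -6 (local maximum); x = -2 (local minimum); x = -1 (local maximum); x = 0 (local minimum)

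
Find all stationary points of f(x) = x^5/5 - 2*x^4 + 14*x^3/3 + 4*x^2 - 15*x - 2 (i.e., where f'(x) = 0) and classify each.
f'(x) = x^4 - 8*x^3 + 14*x^2 + 8*x - 15

Solve f'(x) = 0:
  Factor: x^4 - 8*x^3 + 14*x^2 + 8*x - 15 = (x - 5)*(x - 3)*(x - 1)*(x + 1) = 0.
  ⇒ x = -1, 1, 3, 5

f''(x) = 4*x^3 - 24*x^2 + 28*x + 8
Second-derivative test at each critical point:
  f''(-1) = -48 < 0 → local maximum
  f''(1) = 16 > 0 → local minimum
  f''(3) = -16 < 0 → local maximum
  f''(5) = 48 > 0 → local minimum

Critical points: x = -1 (local maximum); x = 1 (local minimum); x = 3 (local maximum); x = 5 (local minimum)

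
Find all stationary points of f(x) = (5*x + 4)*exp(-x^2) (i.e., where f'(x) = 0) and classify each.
f'(x) = (-2*x*(5*x + 4) + 5)*exp(-x^2)

Solve f'(x) = 0:
  f'(x) = (-10*x^2 - 8*x + 5)·exp(-x^2) and exp(-x^2) > 0 for every x, so f'(x) = 0 ⇔ -10*x^2 - 8*x + 5 = 0.
  10*x^2 + 8*x - 5 = 0 has no rational roots; quadratic formula: x = (-8 ± √264)/20.
  ⇒ x = -sqrt(66)/10 - 2/5 ≈ -1.2124, -2/5 + sqrt(66)/10 ≈ 0.4124

f''(x) = 2*(2*x^2*(5*x + 4) - 15*x - 4)*exp(-x^2)
Second-derivative test at each critical point:
  f''(-1.2124) = 3.7361 > 0 → local minimum
  f''(0.4124) = -13.7069 < 0 → local maximum

Critical points: x = -sqrt(66)/10 - 2/5 ≈ -1.2124 (local minimum); x = -2/5 + sqrt(66)/10 ≈ 0.4124 (local maximum)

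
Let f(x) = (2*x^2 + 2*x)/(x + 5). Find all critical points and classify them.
f'(x) = 2*(x^2 + 10*x + 5)/(x^2 + 10*x + 25)

Solve f'(x) = 0:
  f'(x) = 2*(x^2 + 10*x + 5)/(x + 5)^2; the denominator is positive wherever f is defined, so f'(x) = 0 ⇔ 2*x^2 + 20*x + 10 = 0.
  Factor: 2*x^2 + 20*x + 10 = 2*(x^2 + 10*x + 5); x^2 + 10*x + 5 = 0 has no rational roots; quadratic formula: x = (-10 ± √80)/2.
  ⇒ x = -5 - 2*sqrt(5) ≈ -9.4721, -5 + 2*sqrt(5) ≈ -0.5279

f''(x) = 80/(x^3 + 15*x^2 + 75*x + 125)
Second-derivative test at each critical point:
  f''(-9.4721) = -0.8944 < 0 → local maximum
  f''(-0.5279) = 0.8944 > 0 → local minimum

Critical points: x = -5 - 2*sqrt(5) ≈ -9.4721 (local maximum); x = -5 + 2*sqrt(5) ≈ -0.5279 (local minimum)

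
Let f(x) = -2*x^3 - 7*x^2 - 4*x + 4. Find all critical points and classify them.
f'(x) = -6*x^2 - 14*x - 4

Solve f'(x) = 0:
  Factor: -6*x^2 - 14*x - 4 = -2*(x + 2)*(3*x + 1) = 0.
  ⇒ x = -2, -1/3

f''(x) = -12*x - 14
Second-derivative test at each critical point:
  f''(-2) = 10 > 0 → local minimum
  f''(-1/3) = -10 < 0 → local maximum

Critical points: x = -2 (local minimum); x = -1/3 (local maximum)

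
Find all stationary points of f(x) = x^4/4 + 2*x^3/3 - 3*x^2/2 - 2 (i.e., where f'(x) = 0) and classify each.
f'(x) = x*(x^2 + 2*x - 3)

Solve f'(x) = 0:
  Factor: x^3 + 2*x^2 - 3*x = x*(x - 1)*(x + 3) = 0.
  ⇒ x = -3, 0, 1

f''(x) = 3*x^2 + 4*x - 3
Second-derivative test at each critical point:
  f''(-3) = 12 > 0 → local minimum
  f''(0) = -3 < 0 → local maximum
  f''(1) = 4 > 0 → local minimum

Critical points: x = -3 (local minimum); x = 0 (local maximum); x = 1 (local minimum)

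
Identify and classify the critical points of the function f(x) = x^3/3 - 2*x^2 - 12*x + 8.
f'(x) = x^2 - 4*x - 12

Solve f'(x) = 0:
  Factor: x^2 - 4*x - 12 = (x - 6)*(x + 2) = 0.
  ⇒ x = -2, 6

f''(x) = 2*x - 4
Second-derivative test at each critical point:
  f''(-2) = -8 < 0 → local maximum
  f''(6) = 8 > 0 → local minimum

Critical points: x = -2 (local maximum); x = 6 (local minimum)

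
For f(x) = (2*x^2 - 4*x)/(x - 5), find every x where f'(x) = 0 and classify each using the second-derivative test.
f'(x) = 2*(x^2 - 10*x + 10)/(x^2 - 10*x + 25)

Solve f'(x) = 0:
  f'(x) = 2*(x^2 - 10*x + 10)/(x - 5)^2; the denominator is positive wherever f is defined, so f'(x) = 0 ⇔ 2*x^2 - 20*x + 20 = 0.
  Factor: 2*x^2 - 20*x + 20 = 2*(x^2 - 10*x + 10); x^2 - 10*x + 10 = 0 has no rational roots; quadratic formula: x = (10 ± √60)/2.
  ⇒ x = 5 - sqrt(15) ≈ 1.1270, sqrt(15) + 5 ≈ 8.8730

f''(x) = 60/(x^3 - 15*x^2 + 75*x - 125)
Second-derivative test at each critical point:
  f''(1.1270) = -1.0328 < 0 → local maximum
  f''(8.8730) = 1.0328 > 0 → local minimum

Critical points: x = 5 - sqrt(15) ≈ 1.1270 (local maximum); x = sqrt(15) + 5 ≈ 8.8730 (local minimum)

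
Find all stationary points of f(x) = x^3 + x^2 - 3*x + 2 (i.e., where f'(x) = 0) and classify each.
f'(x) = 3*x^2 + 2*x - 3

Solve f'(x) = 0:
  3*x^2 + 2*x - 3 = 0 has no rational roots; quadratic formula: x = (-2 ± √40)/6.
  ⇒ x = -sqrt(10)/3 - 1/3 ≈ -1.3874, -1/3 + sqrt(10)/3 ≈ 0.7208

f''(x) = 6*x + 2
Second-derivative test at each critical point:
  f''(-1.3874) = -6.3246 < 0 → local maximum
  f''(0.7208) = 6.3246 > 0 → local minimum

Critical points: x = -sqrt(10)/3 - 1/3 ≈ -1.3874 (local maximum); x = -1/3 + sqrt(10)/3 ≈ 0.7208 (local minimum)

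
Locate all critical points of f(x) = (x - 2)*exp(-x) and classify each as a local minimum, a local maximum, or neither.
f'(x) = (3 - x)*exp(-x)

Solve f'(x) = 0:
  f'(x) = (3 - x)·exp(-x) and exp(-x) > 0 for every x, so f'(x) = 0 ⇔ 3 - x = 0.
  3 - x = 0.
  ⇒ x = 3

f''(x) = (x - 4)*exp(-x)
Second-derivative test at each critical point:
  f''(3) = -0.0498 < 0 → local maximum

Critical points: x = 3 (local maximum)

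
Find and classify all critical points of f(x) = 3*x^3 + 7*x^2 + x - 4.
f'(x) = 9*x^2 + 14*x + 1

Solve f'(x) = 0:
  9*x^2 + 14*x + 1 = 0 has no rational roots; quadratic formula: x = (-14 ± √160)/18.
  ⇒ x = -7/9 - 2*sqrt(10)/9 ≈ -1.4805, -7/9 + 2*sqrt(10)/9 ≈ -0.0750

f''(x) = 18*x + 14
Second-derivative test at each critical point:
  f''(-1.4805) = -12.6491 < 0 → local maximum
  f''(-0.0750) = 12.6491 > 0 → local minimum

Critical points: x = -7/9 - 2*sqrt(10)/9 ≈ -1.4805 (local maximum); x = -7/9 + 2*sqrt(10)/9 ≈ -0.0750 (local minimum)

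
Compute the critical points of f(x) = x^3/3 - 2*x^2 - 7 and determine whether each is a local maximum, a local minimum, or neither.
f'(x) = x*(x - 4)

Solve f'(x) = 0:
  Factor: x^2 - 4*x = x*(x - 4) = 0.
  ⇒ x = 0, 4

f''(x) = 2*x - 4
Second-derivative test at each critical point:
  f''(0) = -4 < 0 → local maximum
  f''(4) = 4 > 0 → local minimum

Critical points: x = 0 (local maximum); x = 4 (local minimum)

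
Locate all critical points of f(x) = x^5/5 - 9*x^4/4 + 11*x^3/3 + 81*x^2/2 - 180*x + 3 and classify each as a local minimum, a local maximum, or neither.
f'(x) = x^4 - 9*x^3 + 11*x^2 + 81*x - 180

Solve f'(x) = 0:
  Factor: x^4 - 9*x^3 + 11*x^2 + 81*x - 180 = (x - 5)*(x - 4)*(x - 3)*(x + 3) = 0.
  ⇒ x = -3, 3, 4, 5

f''(x) = 4*x^3 - 27*x^2 + 22*x + 81
Second-derivative test at each critical point:
  f''(-3) = -336 < 0 → local maximum
  f''(3) = 12 > 0 → local minimum
  f''(4) = -7 < 0 → local maximum
  f''(5) = 16 > 0 → local minimum

Critical points: x = -3 (local maximum); x = 3 (local minimum); x = 4 (local maximum); x = 5 (local minimum)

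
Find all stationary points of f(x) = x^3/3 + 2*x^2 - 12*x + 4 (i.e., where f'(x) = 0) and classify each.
f'(x) = x^2 + 4*x - 12

Solve f'(x) = 0:
  Factor: x^2 + 4*x - 12 = (x - 2)*(x + 6) = 0.
  ⇒ x = -6, 2

f''(x) = 2*x + 4
Second-derivative test at each critical point:
  f''(-6) = -8 < 0 → local maximum
  f''(2) = 8 > 0 → local minimum

Critical points: x = -6 (local maximum); x = 2 (local minimum)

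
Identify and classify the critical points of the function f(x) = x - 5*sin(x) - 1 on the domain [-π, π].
f'(x) = 1 - 5*cos(x)

Solve f'(x) = 0 on [-π, π]:
  f'(x) = 0 ⇔ cos(x) = 1/5, i.e. x = ±arccos(1/5) + 2nπ; keep the solutions lying in [-π, π].
  ⇒ x = -acos(1/5) ≈ -1.3694, acos(1/5) ≈ 1.3694

f''(x) = 5*sin(x)
Second-derivative test at each critical point:
  f''(-1.3694) = -4.8990 < 0 → local maximum
  f''(1.3694) = 4.8990 > 0 → local minimum

Critical points: x = -acos(1/5) ≈ -1.3694 (local maximum); x = acos(1/5) ≈ 1.3694 (local minimum)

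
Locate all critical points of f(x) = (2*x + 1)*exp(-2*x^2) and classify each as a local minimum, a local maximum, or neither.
f'(x) = 2*(-2*x*(2*x + 1) + 1)*exp(-2*x^2)

Solve f'(x) = 0:
  f'(x) = (-8*x^2 - 4*x + 2)·exp(-2*x^2) and exp(-2*x^2) > 0 for every x, so f'(x) = 0 ⇔ -8*x^2 - 4*x + 2 = 0.
  Factor: -8*x^2 - 4*x + 2 = -2*(4*x^2 + 2*x - 1); 4*x^2 + 2*x - 1 = 0 has no rational roots; quadratic formula: x = (-2 ± √20)/8.
  ⇒ x = -sqrt(5)/4 - 1/4 ≈ -0.8090, -1/4 + sqrt(5)/4 ≈ 0.3090

f''(x) = 4*(4*x^2*(2*x + 1) - 6*x - 1)*exp(-2*x^2)
Second-derivative test at each critical point:
  f''(-0.8090) = 2.4157 > 0 → local minimum
  f''(0.3090) = -7.3893 < 0 → local maximum

Critical points: x = -sqrt(5)/4 - 1/4 ≈ -0.8090 (local minimum); x = -1/4 + sqrt(5)/4 ≈ 0.3090 (local maximum)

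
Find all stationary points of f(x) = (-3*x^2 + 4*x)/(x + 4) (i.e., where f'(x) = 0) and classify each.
f'(x) = (-3*x^2 - 24*x + 16)/(x^2 + 8*x + 16)

Solve f'(x) = 0:
  f'(x) = -(3*x^2 + 24*x - 16)/(x + 4)^2; the denominator is positive wherever f is defined, so f'(x) = 0 ⇔ -3*x^2 - 24*x + 16 = 0.
  3*x^2 + 24*x - 16 = 0 has no rational roots; quadratic formula: x = (-24 ± √768)/6.
  ⇒ x = -8*sqrt(3)/3 - 4 ≈ -8.6188, -4 + 8*sqrt(3)/3 ≈ 0.6188

f''(x) = -128/(x^3 + 12*x^2 + 48*x + 64)
Second-derivative test at each critical point:
  f''(-8.6188) = 1.2990 > 0 → local minimum
  f''(0.6188) = -1.2990 < 0 → local maximum

Critical points: x = -8*sqrt(3)/3 - 4 ≈ -8.6188 (local minimum); x = -4 + 8*sqrt(3)/3 ≈ 0.6188 (local maximum)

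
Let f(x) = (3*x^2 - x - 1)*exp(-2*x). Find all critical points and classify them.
f'(x) = (-6*x^2 + 8*x + 1)*exp(-2*x)

Solve f'(x) = 0:
  f'(x) = (-6*x^2 + 8*x + 1)·exp(-2*x) and exp(-2*x) > 0 for every x, so f'(x) = 0 ⇔ -6*x^2 + 8*x + 1 = 0.
  6*x^2 - 8*x - 1 = 0 has no rational roots; quadratic formula: x = (8 ± √88)/12.
  ⇒ x = 2/3 - sqrt(22)/6 ≈ -0.1151, 2/3 + sqrt(22)/6 ≈ 1.4484

f''(x) = 2*(6*x^2 - 14*x + 3)*exp(-2*x)
Second-derivative test at each critical point:
  f''(-0.1151) = 11.8084 > 0 → local minimum
  f''(1.4484) = -0.5178 < 0 → local maximum

Critical points: x = 2/3 - sqrt(22)/6 ≈ -0.1151 (local minimum); x = 2/3 + sqrt(22)/6 ≈ 1.4484 (local maximum)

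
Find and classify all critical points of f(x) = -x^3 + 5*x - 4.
f'(x) = 5 - 3*x^2

Solve f'(x) = 0:
  3*x^2 - 5 = 0 has no rational roots; quadratic formula: x = (0 ± √60)/6.
  ⇒ x = -sqrt(15)/3 ≈ -1.2910, sqrt(15)/3 ≈ 1.2910

f''(x) = -6*x
Second-derivative test at each critical point:
  f''(-1.2910) = 7.7460 > 0 → local minimum
  f''(1.2910) = -7.7460 < 0 → local maximum

Critical points: x = -sqrt(15)/3 ≈ -1.2910 (local minimum); x = sqrt(15)/3 ≈ 1.2910 (local maximum)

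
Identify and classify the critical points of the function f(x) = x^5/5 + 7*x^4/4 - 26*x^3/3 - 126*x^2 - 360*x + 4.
f'(x) = x^4 + 7*x^3 - 26*x^2 - 252*x - 360

Solve f'(x) = 0:
  Factor: x^4 + 7*x^3 - 26*x^2 - 252*x - 360 = (x - 6)*(x + 2)*(x + 5)*(x + 6) = 0.
  ⇒ x = -6, -5, -2, 6

f''(x) = 4*x^3 + 21*x^2 - 52*x - 252
Second-derivative test at each critical point:
  f''(-6) = -48 < 0 → local maximum
  f''(-5) = 33 > 0 → local minimum
  f''(-2) = -96 < 0 → local maximum
  f''(6) = 1056 > 0 → local minimum

Critical points: x = -6 (local maximum); x = -5 (local minimum); x = -2 (local maximum); x = 6 (local minimum)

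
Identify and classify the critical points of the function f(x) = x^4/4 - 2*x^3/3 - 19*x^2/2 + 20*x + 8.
f'(x) = x^3 - 2*x^2 - 19*x + 20

Solve f'(x) = 0:
  Factor: x^3 - 2*x^2 - 19*x + 20 = (x - 5)*(x - 1)*(x + 4) = 0.
  ⇒ x = -4, 1, 5

f''(x) = 3*x^2 - 4*x - 19
Second-derivative test at each critical point:
  f''(-4) = 45 > 0 → local minimum
  f''(1) = -20 < 0 → local maximum
  f''(5) = 36 > 0 → local minimum

Critical points: x = -4 (local minimum); x = 1 (local maximum); x = 5 (local minimum)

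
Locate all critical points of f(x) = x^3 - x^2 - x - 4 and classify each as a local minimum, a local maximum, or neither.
f'(x) = 3*x^2 - 2*x - 1

Solve f'(x) = 0:
  Factor: 3*x^2 - 2*x - 1 = (x - 1)*(3*x + 1) = 0.
  ⇒ x = -1/3, 1

f''(x) = 6*x - 2
Second-derivative test at each critical point:
  f''(-1/3) = -4 < 0 → local maximum
  f''(1) = 4 > 0 → local minimum

Critical points: x = -1/3 (local maximum); x = 1 (local minimum)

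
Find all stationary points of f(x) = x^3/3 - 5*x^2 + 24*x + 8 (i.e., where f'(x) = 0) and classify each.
f'(x) = x^2 - 10*x + 24

Solve f'(x) = 0:
  Factor: x^2 - 10*x + 24 = (x - 6)*(x - 4) = 0.
  ⇒ x = 4, 6

f''(x) = 2*x - 10
Second-derivative test at each critical point:
  f''(4) = -2 < 0 → local maximum
  f''(6) = 2 > 0 → local minimum

Critical points: x = 4 (local maximum); x = 6 (local minimum)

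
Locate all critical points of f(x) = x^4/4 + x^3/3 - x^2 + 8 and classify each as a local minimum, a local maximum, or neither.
f'(x) = x*(x^2 + x - 2)

Solve f'(x) = 0:
  Factor: x^3 + x^2 - 2*x = x*(x - 1)*(x + 2) = 0.
  ⇒ x = -2, 0, 1

f''(x) = 3*x^2 + 2*x - 2
Second-derivative test at each critical point:
  f''(-2) = 6 > 0 → local minimum
  f''(0) = -2 < 0 → local maximum
  f''(1) = 3 > 0 → local minimum

Critical points: x = -2 (local minimum); x = 0 (local maximum); x = 1 (local minimum)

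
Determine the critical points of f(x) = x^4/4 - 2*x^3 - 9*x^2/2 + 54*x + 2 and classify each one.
f'(x) = x^3 - 6*x^2 - 9*x + 54

Solve f'(x) = 0:
  Factor: x^3 - 6*x^2 - 9*x + 54 = (x - 6)*(x - 3)*(x + 3) = 0.
  ⇒ x = -3, 3, 6

f''(x) = 3*x^2 - 12*x - 9
Second-derivative test at each critical point:
  f''(-3) = 54 > 0 → local minimum
  f''(3) = -18 < 0 → local maximum
  f''(6) = 27 > 0 → local minimum

Critical points: x = -3 (local minimum); x = 3 (local maximum); x = 6 (local minimum)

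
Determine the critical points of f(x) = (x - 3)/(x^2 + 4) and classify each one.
f'(x) = (x^2 - 2*x*(x - 3) + 4)/(x^2 + 4)^2

Solve f'(x) = 0:
  f'(x) = -(x^2 - 6*x - 4)/(x^2 + 4)^2; the denominator is positive wherever f is defined, so f'(x) = 0 ⇔ -x^2 + 6*x + 4 = 0.
  x^2 - 6*x - 4 = 0 has no rational roots; quadratic formula: x = (6 ± √52)/2.
  ⇒ x = 3 - sqrt(13) ≈ -0.6056, 3 + sqrt(13) ≈ 6.6056

f''(x) = 2*(4*x^2*(x - 3) + 3*(1 - x)*(x^2 + 4))/(x^2 + 4)^3
Second-derivative test at each critical point:
  f''(-0.6056) = 0.3782 > 0 → local minimum
  f''(6.6056) = -0.0032 < 0 → local maximum

Critical points: x = 3 - sqrt(13) ≈ -0.6056 (local minimum); x = 3 + sqrt(13) ≈ 6.6056 (local maximum)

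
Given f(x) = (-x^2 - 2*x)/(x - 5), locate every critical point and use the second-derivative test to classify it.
f'(x) = (-x^2 + 10*x + 10)/(x^2 - 10*x + 25)

Solve f'(x) = 0:
  f'(x) = -(x^2 - 10*x - 10)/(x - 5)^2; the denominator is positive wherever f is defined, so f'(x) = 0 ⇔ -x^2 + 10*x + 10 = 0.
  x^2 - 10*x - 10 = 0 has no rational roots; quadratic formula: x = (10 ± √140)/2.
  ⇒ x = 5 - sqrt(35) ≈ -0.9161, 5 + sqrt(35) ≈ 10.9161

f''(x) = -70/(x^3 - 15*x^2 + 75*x - 125)
Second-derivative test at each critical point:
  f''(-0.9161) = 0.3381 > 0 → local minimum
  f''(10.9161) = -0.3381 < 0 → local maximum

Critical points: x = 5 - sqrt(35) ≈ -0.9161 (local minimum); x = 5 + sqrt(35) ≈ 10.9161 (local maximum)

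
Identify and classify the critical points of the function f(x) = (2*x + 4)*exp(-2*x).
f'(x) = 2*(-2*x - 3)*exp(-2*x)

Solve f'(x) = 0:
  f'(x) = (-4*x - 6)·exp(-2*x) and exp(-2*x) > 0 for every x, so f'(x) = 0 ⇔ -4*x - 6 = 0.
  Factor: -4*x - 6 = -2*(2*x + 3) = 0.
  ⇒ x = -3/2

f''(x) = 8*(x + 1)*exp(-2*x)
Second-derivative test at each critical point:
  f''(-3/2) = -80.3421 < 0 → local maximum

Critical points: x = -3/2 (local maximum)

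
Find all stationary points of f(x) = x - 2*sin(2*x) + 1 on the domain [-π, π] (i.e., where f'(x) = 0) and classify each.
f'(x) = 1 - 4*cos(2*x)

Solve f'(x) = 0 on [-π, π]:
  f'(x) = 0 ⇔ cos(2*x) = 1/4, i.e. 2*x = ±arccos(1/4) + 2nπ; keep the solutions lying in [-π, π].
  ⇒ x = -pi + acos(1/4)/2 ≈ -2.4825, -acos(1/4)/2 ≈ -0.6591, acos(1/4)/2 ≈ 0.6591, pi - acos(1/4)/2 ≈ 2.4825

f''(x) = 8*sin(2*x)
Second-derivative test at each critical point:
  f''(-2.4825) = 7.7460 > 0 → local minimum
  f''(-0.6591) = -7.7460 < 0 → local maximum
  f''(0.6591) = 7.7460 > 0 → local minimum
  f''(2.4825) = -7.7460 < 0 → local maximum

Critical points: x = -pi + acos(1/4)/2 ≈ -2.4825 (local minimum); x = -acos(1/4)/2 ≈ -0.6591 (local maximum); x = acos(1/4)/2 ≈ 0.6591 (local minimum); x = pi - acos(1/4)/2 ≈ 2.4825 (local maximum)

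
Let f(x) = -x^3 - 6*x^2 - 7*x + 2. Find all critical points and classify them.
f'(x) = -3*x^2 - 12*x - 7

Solve f'(x) = 0:
  3*x^2 + 12*x + 7 = 0 has no rational roots; quadratic formula: x = (-12 ± √60)/6.
  ⇒ x = -2 - sqrt(15)/3 ≈ -3.2910, -2 + sqrt(15)/3 ≈ -0.7090

f''(x) = -6*x - 12
Second-derivative test at each critical point:
  f''(-3.2910) = 7.7460 > 0 → local minimum
  f''(-0.7090) = -7.7460 < 0 → local maximum

Critical points: x = -2 - sqrt(15)/3 ≈ -3.2910 (local minimum); x = -2 + sqrt(15)/3 ≈ -0.7090 (local maximum)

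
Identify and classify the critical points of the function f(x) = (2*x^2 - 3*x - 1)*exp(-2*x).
f'(x) = (-4*x^2 + 10*x - 1)*exp(-2*x)

Solve f'(x) = 0:
  f'(x) = (-4*x^2 + 10*x - 1)·exp(-2*x) and exp(-2*x) > 0 for every x, so f'(x) = 0 ⇔ -4*x^2 + 10*x - 1 = 0.
  4*x^2 - 10*x + 1 = 0 has no rational roots; quadratic formula: x = (10 ± √84)/8.
  ⇒ x = 5/4 - sqrt(21)/4 ≈ 0.1044, sqrt(21)/4 + 5/4 ≈ 2.3956

f''(x) = 4*(2*x^2 - 7*x + 3)*exp(-2*x)
Second-derivative test at each critical point:
  f''(0.1044) = 7.4387 > 0 → local minimum
  f''(2.3956) = -0.0761 < 0 → local maximum

Critical points: x = 5/4 - sqrt(21)/4 ≈ 0.1044 (local minimum); x = sqrt(21)/4 + 5/4 ≈ 2.3956 (local maximum)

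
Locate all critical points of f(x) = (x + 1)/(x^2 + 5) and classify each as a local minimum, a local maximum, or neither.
f'(x) = (x^2 - 2*x*(x + 1) + 5)/(x^2 + 5)^2

Solve f'(x) = 0:
  f'(x) = -(x^2 + 2*x - 5)/(x^2 + 5)^2; the denominator is positive wherever f is defined, so f'(x) = 0 ⇔ -x^2 - 2*x + 5 = 0.
  x^2 + 2*x - 5 = 0 has no rational roots; quadratic formula: x = (-2 ± √24)/2.
  ⇒ x = -sqrt(6) - 1 ≈ -3.4495, -1 + sqrt(6) ≈ 1.4495

f''(x) = 2*(4*x^2*(x + 1) - (3*x + 1)*(x^2 + 5))/(x^2 + 5)^3
Second-derivative test at each critical point:
  f''(-3.4495) = 0.0172 > 0 → local minimum
  f''(1.4495) = -0.0972 < 0 → local maximum

Critical points: x = -sqrt(6) - 1 ≈ -3.4495 (local minimum); x = -1 + sqrt(6) ≈ 1.4495 (local maximum)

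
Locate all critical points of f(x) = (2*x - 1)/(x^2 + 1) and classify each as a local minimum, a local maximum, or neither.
f'(x) = 2*(-x^2 + x + 1)/(x^4 + 2*x^2 + 1)

Solve f'(x) = 0:
  f'(x) = -2*(x^2 - x - 1)/(x^2 + 1)^2; the denominator is positive wherever f is defined, so f'(x) = 0 ⇔ -2*x^2 + 2*x + 2 = 0.
  Factor: -2*x^2 + 2*x + 2 = -2*(x^2 - x - 1); x^2 - x - 1 = 0 has no rational roots; quadratic formula: x = (1 ± √5)/2.
  ⇒ x = 1/2 - sqrt(5)/2 ≈ -0.6180, 1/2 + sqrt(5)/2 ≈ 1.6180

f''(x) = 2*(4*x^2*(2*x - 1) + (1 - 6*x)*(x^2 + 1))/(x^2 + 1)^3
Second-derivative test at each critical point:
  f''(-0.6180) = 2.3416 > 0 → local minimum
  f''(1.6180) = -0.3416 < 0 → local maximum

Critical points: x = 1/2 - sqrt(5)/2 ≈ -0.6180 (local minimum); x = 1/2 + sqrt(5)/2 ≈ 1.6180 (local maximum)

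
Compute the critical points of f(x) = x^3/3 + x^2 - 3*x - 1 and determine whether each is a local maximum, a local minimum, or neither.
f'(x) = x^2 + 2*x - 3

Solve f'(x) = 0:
  Factor: x^2 + 2*x - 3 = (x - 1)*(x + 3) = 0.
  ⇒ x = -3, 1

f''(x) = 2*x + 2
Second-derivative test at each critical point:
  f''(-3) = -4 < 0 → local maximum
  f''(1) = 4 > 0 → local minimum

Critical points: x = -3 (local maximum); x = 1 (local minimum)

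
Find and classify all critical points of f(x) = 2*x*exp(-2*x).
f'(x) = 2*(1 - 2*x)*exp(-2*x)

Solve f'(x) = 0:
  f'(x) = (2 - 4*x)·exp(-2*x) and exp(-2*x) > 0 for every x, so f'(x) = 0 ⇔ 2 - 4*x = 0.
  Factor: 2 - 4*x = -2*(2*x - 1) = 0.
  ⇒ x = 1/2

f''(x) = 8*(x - 1)*exp(-2*x)
Second-derivative test at each critical point:
  f''(1/2) = -1.4715 < 0 → local maximum

Critical points: x = 1/2 (local maximum)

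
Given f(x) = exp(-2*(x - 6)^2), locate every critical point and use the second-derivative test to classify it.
f'(x) = 4*(6 - x)*exp(-2*(x - 6)^2)

Solve f'(x) = 0:
  f'(x) = (24 - 4*x)·exp(-2*(x - 6)^2) and exp(-2*(x - 6)^2) > 0 for every x, so f'(x) = 0 ⇔ 24 - 4*x = 0.
  Factor: 24 - 4*x = -4*(x - 6) = 0.
  ⇒ x = 6

f''(x) = 4*(4*(x - 6)^2 - 1)*exp(-2*(x - 6)^2)
Second-derivative test at each critical point:
  f''(6) = -4 < 0 → local maximum

Critical points: x = 6 (local maximum)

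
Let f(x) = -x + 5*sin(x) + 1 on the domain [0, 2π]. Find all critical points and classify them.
f'(x) = 5*cos(x) - 1

Solve f'(x) = 0 on [0, 2π]:
  f'(x) = 0 ⇔ cos(x) = 1/5, i.e. x = ±arccos(1/5) + 2nπ; keep the solutions lying in [0, 2π].
  ⇒ x = acos(1/5) ≈ 1.3694, -acos(1/5) + 2*pi ≈ 4.9137

f''(x) = -5*sin(x)
Second-derivative test at each critical point:
  f''(1.3694) = -4.8990 < 0 → local maximum
  f''(4.9137) = 4.8990 > 0 → local minimum

Critical points: x = acos(1/5) ≈ 1.3694 (local maximum); x = -acos(1/5) + 2*pi ≈ 4.9137 (local minimum)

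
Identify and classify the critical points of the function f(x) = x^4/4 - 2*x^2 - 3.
f'(x) = x*(x^2 - 4)

Solve f'(x) = 0:
  Factor: x^3 - 4*x = x*(x - 2)*(x + 2) = 0.
  ⇒ x = -2, 0, 2

f''(x) = 3*x^2 - 4
Second-derivative test at each critical point:
  f''(-2) = 8 > 0 → local minimum
  f''(0) = -4 < 0 → local maximum
  f''(2) = 8 > 0 → local minimum

Critical points: x = -2 (local minimum); x = 0 (local maximum); x = 2 (local minimum)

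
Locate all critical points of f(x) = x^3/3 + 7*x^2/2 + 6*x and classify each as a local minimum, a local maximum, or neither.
f'(x) = x^2 + 7*x + 6

Solve f'(x) = 0:
  Factor: x^2 + 7*x + 6 = (x + 1)*(x + 6) = 0.
  ⇒ x = -6, -1

f''(x) = 2*x + 7
Second-derivative test at each critical point:
  f''(-6) = -5 < 0 → local maximum
  f''(-1) = 5 > 0 → local minimum

Critical points: x = -6 (local maximum); x = -1 (local minimum)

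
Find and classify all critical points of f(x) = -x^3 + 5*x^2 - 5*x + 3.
f'(x) = -3*x^2 + 10*x - 5

Solve f'(x) = 0:
  3*x^2 - 10*x + 5 = 0 has no rational roots; quadratic formula: x = (10 ± √40)/6.
  ⇒ x = 5/3 - sqrt(10)/3 ≈ 0.6126, sqrt(10)/3 + 5/3 ≈ 2.7208

f''(x) = 10 - 6*x
Second-derivative test at each critical point:
  f''(0.6126) = 6.3246 > 0 → local minimum
  f''(2.7208) = -6.3246 < 0 → local maximum

Critical points: x = 5/3 - sqrt(10)/3 ≈ 0.6126 (local minimum); x = sqrt(10)/3 + 5/3 ≈ 2.7208 (local maximum)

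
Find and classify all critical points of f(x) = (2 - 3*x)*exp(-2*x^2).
f'(x) = (4*x*(3*x - 2) - 3)*exp(-2*x^2)

Solve f'(x) = 0:
  f'(x) = (12*x^2 - 8*x - 3)·exp(-2*x^2) and exp(-2*x^2) > 0 for every x, so f'(x) = 0 ⇔ 12*x^2 - 8*x - 3 = 0.
  12*x^2 - 8*x - 3 = 0 has no rational roots; quadratic formula: x = (8 ± √208)/24.
  ⇒ x = 1/3 - sqrt(13)/6 ≈ -0.2676, 1/3 + sqrt(13)/6 ≈ 0.9343

f''(x) = 4*(4*x^2*(2 - 3*x) + 9*x - 2)*exp(-2*x^2)
Second-derivative test at each critical point:
  f''(-0.2676) = -12.4979 < 0 → local maximum
  f''(0.9343) = 2.5171 > 0 → local minimum

Critical points: x = 1/3 - sqrt(13)/6 ≈ -0.2676 (local maximum); x = 1/3 + sqrt(13)/6 ≈ 0.9343 (local minimum)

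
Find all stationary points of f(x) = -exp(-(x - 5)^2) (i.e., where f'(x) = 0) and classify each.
f'(x) = 2*(x - 5)*exp(-(x - 5)^2)

Solve f'(x) = 0:
  f'(x) = (2*x - 10)·exp(-(x - 5)^2) and exp(-(x - 5)^2) > 0 for every x, so f'(x) = 0 ⇔ 2*x - 10 = 0.
  Factor: 2*x - 10 = 2*(x - 5) = 0.
  ⇒ x = 5

f''(x) = 2*(1 - 2*(x - 5)^2)*exp(-(x - 5)^2)
Second-derivative test at each critical point:
  f''(5) = 2 > 0 → local minimum

Critical points: x = 5 (local minimum)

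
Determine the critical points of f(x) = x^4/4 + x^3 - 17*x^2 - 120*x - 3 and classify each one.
f'(x) = x^3 + 3*x^2 - 34*x - 120

Solve f'(x) = 0:
  Factor: x^3 + 3*x^2 - 34*x - 120 = (x - 6)*(x + 4)*(x + 5) = 0.
  ⇒ x = -5, -4, 6

f''(x) = 3*x^2 + 6*x - 34
Second-derivative test at each critical point:
  f''(-5) = 11 > 0 → local minimum
  f''(-4) = -10 < 0 → local maximum
  f''(6) = 110 > 0 → local minimum

Critical points: x = -5 (local minimum); x = -4 (local maximum); x = 6 (local minimum)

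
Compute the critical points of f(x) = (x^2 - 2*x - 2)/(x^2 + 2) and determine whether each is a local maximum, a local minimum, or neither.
f'(x) = 2*(x^2 + 4*x - 2)/(x^4 + 4*x^2 + 4)

Solve f'(x) = 0:
  f'(x) = 2*(x^2 + 4*x - 2)/(x^2 + 2)^2; the denominator is positive wherever f is defined, so f'(x) = 0 ⇔ 2*x^2 + 8*x - 4 = 0.
  Factor: 2*x^2 + 8*x - 4 = 2*(x^2 + 4*x - 2); x^2 + 4*x - 2 = 0 has no rational roots; quadratic formula: x = (-4 ± √24)/2.
  ⇒ x = -sqrt(6) - 2 ≈ -4.4495, -2 + sqrt(6) ≈ 0.4495

f''(x) = 4*(-x^3 - 6*x^2 + 6*x + 4)/(x^6 + 6*x^4 + 12*x^2 + 8)
Second-derivative test at each critical point:
  f''(-4.4495) = -0.0206 < 0 → local maximum
  f''(0.4495) = 2.0206 > 0 → local minimum

Critical points: x = -sqrt(6) - 2 ≈ -4.4495 (local maximum); x = -2 + sqrt(6) ≈ 0.4495 (local minimum)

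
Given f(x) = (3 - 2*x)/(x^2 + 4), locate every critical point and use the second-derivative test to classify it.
f'(x) = 2*(x^2 - 3*x - 4)/(x^4 + 8*x^2 + 16)

Solve f'(x) = 0:
  f'(x) = 2*(x - 4)*(x + 1)/(x^2 + 4)^2; the denominator is positive wherever f is defined, so f'(x) = 0 ⇔ 2*x^2 - 6*x - 8 = 0.
  Factor: 2*x^2 - 6*x - 8 = 2*(x - 4)*(x + 1) = 0.
  ⇒ x = -1, 4

f''(x) = 2*(4*x^2*(3 - 2*x) + 3*(2*x - 1)*(x^2 + 4))/(x^2 + 4)^3
Second-derivative test at each critical point:
  f''(-1) = -2/5 < 0 → local maximum
  f''(4) = 1/40 > 0 → local minimum

Critical points: x = -1 (local maximum); x = 4 (local minimum)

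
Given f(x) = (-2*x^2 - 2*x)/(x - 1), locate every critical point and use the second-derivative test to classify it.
f'(x) = 2*(-x^2 + 2*x + 1)/(x^2 - 2*x + 1)

Solve f'(x) = 0:
  f'(x) = -2*(x^2 - 2*x - 1)/(x - 1)^2; the denominator is positive wherever f is defined, so f'(x) = 0 ⇔ -2*x^2 + 4*x + 2 = 0.
  Factor: -2*x^2 + 4*x + 2 = -2*(x^2 - 2*x - 1); x^2 - 2*x - 1 = 0 has no rational roots; quadratic formula: x = (2 ± √8)/2.
  ⇒ x = 1 - sqrt(2) ≈ -0.4142, 1 + sqrt(2) ≈ 2.4142

f''(x) = -8/(x^3 - 3*x^2 + 3*x - 1)
Second-derivative test at each critical point:
  f''(-0.4142) = 2.8284 > 0 → local minimum
  f''(2.4142) = -2.8284 < 0 → local maximum

Critical points: x = 1 - sqrt(2) ≈ -0.4142 (local minimum); x = 1 + sqrt(2) ≈ 2.4142 (local maximum)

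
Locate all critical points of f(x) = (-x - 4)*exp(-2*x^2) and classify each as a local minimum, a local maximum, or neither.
f'(x) = (4*x*(x + 4) - 1)*exp(-2*x^2)

Solve f'(x) = 0:
  f'(x) = (4*x^2 + 16*x - 1)·exp(-2*x^2) and exp(-2*x^2) > 0 for every x, so f'(x) = 0 ⇔ 4*x^2 + 16*x - 1 = 0.
  4*x^2 + 16*x - 1 = 0 has no rational roots; quadratic formula: x = (-16 ± √272)/8.
  ⇒ x = -sqrt(17)/2 - 2 ≈ -4.0616, -2 + sqrt(17)/2 ≈ 0.0616

f''(x) = 4*(-4*x^2*(x + 4) + 3*x + 4)*exp(-2*x^2)
Second-derivative test at each critical point:
  f''(-4.0616) = -7.742e-14 < 0 → local maximum
  f''(0.0616) = 16.3679 > 0 → local minimum

Critical points: x = -sqrt(17)/2 - 2 ≈ -4.0616 (local maximum); x = -2 + sqrt(17)/2 ≈ 0.0616 (local minimum)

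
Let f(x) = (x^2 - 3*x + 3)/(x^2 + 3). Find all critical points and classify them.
f'(x) = 3*(x^2 - 3)/(x^4 + 6*x^2 + 9)

Solve f'(x) = 0:
  f'(x) = 3*(x^2 - 3)/(x^2 + 3)^2; the denominator is positive wherever f is defined, so f'(x) = 0 ⇔ 3*x^2 - 9 = 0.
  Factor: 3*x^2 - 9 = 3*(x^2 - 3); x^2 - 3 = 0 has no rational roots; quadratic formula: x = (0 ± √12)/2.
  ⇒ x = -sqrt(3) ≈ -1.7321, sqrt(3) ≈ 1.7321

f''(x) = 6*x*(9 - x^2)/(x^6 + 9*x^4 + 27*x^2 + 27)
Second-derivative test at each critical point:
  f''(-1.7321) = -0.2887 < 0 → local maximum
  f''(1.7321) = 0.2887 > 0 → local minimum

Critical points: x = -sqrt(3) ≈ -1.7321 (local maximum); x = sqrt(3) ≈ 1.7321 (local minimum)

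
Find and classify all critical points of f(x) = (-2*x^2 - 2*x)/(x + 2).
f'(x) = 2*(-x^2 - 4*x - 2)/(x^2 + 4*x + 4)

Solve f'(x) = 0:
  f'(x) = -2*(x^2 + 4*x + 2)/(x + 2)^2; the denominator is positive wherever f is defined, so f'(x) = 0 ⇔ -2*x^2 - 8*x - 4 = 0.
  Factor: -2*x^2 - 8*x - 4 = -2*(x^2 + 4*x + 2); x^2 + 4*x + 2 = 0 has no rational roots; quadratic formula: x = (-4 ± √8)/2.
  ⇒ x = -2 - sqrt(2) ≈ -3.4142, -2 + sqrt(2) ≈ -0.5858

f''(x) = -8/(x^3 + 6*x^2 + 12*x + 8)
Second-derivative test at each critical point:
  f''(-3.4142) = 2.8284 > 0 → local minimum
  f''(-0.5858) = -2.8284 < 0 → local maximum

Critical points: x = -2 - sqrt(2) ≈ -3.4142 (local minimum); x = -2 + sqrt(2) ≈ -0.5858 (local maximum)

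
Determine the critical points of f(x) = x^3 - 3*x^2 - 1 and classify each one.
f'(x) = 3*x*(x - 2)

Solve f'(x) = 0:
  Factor: 3*x^2 - 6*x = 3*x*(x - 2) = 0.
  ⇒ x = 0, 2

f''(x) = 6*x - 6
Second-derivative test at each critical point:
  f''(0) = -6 < 0 → local maximum
  f''(2) = 6 > 0 → local minimum

Critical points: x = 0 (local maximum); x = 2 (local minimum)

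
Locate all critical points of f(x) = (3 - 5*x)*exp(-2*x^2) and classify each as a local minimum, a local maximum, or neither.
f'(x) = (4*x*(5*x - 3) - 5)*exp(-2*x^2)

Solve f'(x) = 0:
  f'(x) = (20*x^2 - 12*x - 5)·exp(-2*x^2) and exp(-2*x^2) > 0 for every x, so f'(x) = 0 ⇔ 20*x^2 - 12*x - 5 = 0.
  20*x^2 - 12*x - 5 = 0 has no rational roots; quadratic formula: x = (12 ± √544)/40.
  ⇒ x = 3/10 - sqrt(34)/10 ≈ -0.2831, 3/10 + sqrt(34)/10 ≈ 0.8831

f''(x) = 4*(4*x^2*(3 - 5*x) + 15*x - 3)*exp(-2*x^2)
Second-derivative test at each critical point:
  f''(-0.2831) = -19.8696 < 0 → local maximum
  f''(0.8831) = 4.9026 > 0 → local minimum

Critical points: x = 3/10 - sqrt(34)/10 ≈ -0.2831 (local maximum); x = 3/10 + sqrt(34)/10 ≈ 0.8831 (local minimum)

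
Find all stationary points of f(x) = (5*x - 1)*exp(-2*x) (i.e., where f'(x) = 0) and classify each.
f'(x) = (7 - 10*x)*exp(-2*x)

Solve f'(x) = 0:
  f'(x) = (7 - 10*x)·exp(-2*x) and exp(-2*x) > 0 for every x, so f'(x) = 0 ⇔ 7 - 10*x = 0.
  7 - 10*x = 0.
  ⇒ x = 7/10

f''(x) = 4*(5*x - 6)*exp(-2*x)
Second-derivative test at each critical point:
  f''(7/10) = -2.4660 < 0 → local maximum

Critical points: x = 7/10 (local maximum)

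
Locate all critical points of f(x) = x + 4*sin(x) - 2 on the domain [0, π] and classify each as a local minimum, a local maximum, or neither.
f'(x) = 4*cos(x) + 1

Solve f'(x) = 0 on [0, π]:
  f'(x) = 0 ⇔ cos(x) = -1/4, i.e. x = ±arccos(-1/4) + 2nπ; keep the solutions lying in [0, π].
  ⇒ x = acos(-1/4) ≈ 1.8235

f''(x) = -4*sin(x)
Second-derivative test at each critical point:
  f''(1.8235) = -3.8730 < 0 → local maximum

Critical points: x = acos(-1/4) ≈ 1.8235 (local maximum)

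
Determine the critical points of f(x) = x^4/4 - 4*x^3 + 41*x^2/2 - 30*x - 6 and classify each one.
f'(x) = x^3 - 12*x^2 + 41*x - 30

Solve f'(x) = 0:
  Factor: x^3 - 12*x^2 + 41*x - 30 = (x - 6)*(x - 5)*(x - 1) = 0.
  ⇒ x = 1, 5, 6

f''(x) = 3*x^2 - 24*x + 41
Second-derivative test at each critical point:
  f''(1) = 20 > 0 → local minimum
  f''(5) = -4 < 0 → local maximum
  f''(6) = 5 > 0 → local minimum

Critical points: x = 1 (local minimum); x = 5 (local maximum); x = 6 (local minimum)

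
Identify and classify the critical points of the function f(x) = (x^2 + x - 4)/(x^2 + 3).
f'(x) = (-x^2 + 14*x + 3)/(x^4 + 6*x^2 + 9)

Solve f'(x) = 0:
  f'(x) = -(x^2 - 14*x - 3)/(x^2 + 3)^2; the denominator is positive wherever f is defined, so f'(x) = 0 ⇔ -x^2 + 14*x + 3 = 0.
  x^2 - 14*x - 3 = 0 has no rational roots; quadratic formula: x = (14 ± √208)/2.
  ⇒ x = 7 - 2*sqrt(13) ≈ -0.2111, 7 + 2*sqrt(13) ≈ 14.2111

f''(x) = 2*(x^3 - 21*x^2 - 9*x + 21)/(x^6 + 9*x^4 + 27*x^2 + 27)
Second-derivative test at each critical point:
  f''(-0.2111) = 1.5559 > 0 → local minimum
  f''(14.2111) = -3.433e-04 < 0 → local maximum

Critical points: x = 7 - 2*sqrt(13) ≈ -0.2111 (local minimum); x = 7 + 2*sqrt(13) ≈ 14.2111 (local maximum)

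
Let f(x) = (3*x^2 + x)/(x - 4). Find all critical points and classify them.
f'(x) = (3*x^2 - 24*x - 4)/(x^2 - 8*x + 16)

Solve f'(x) = 0:
  f'(x) = (3*x^2 - 24*x - 4)/(x - 4)^2; the denominator is positive wherever f is defined, so f'(x) = 0 ⇔ 3*x^2 - 24*x - 4 = 0.
  3*x^2 - 24*x - 4 = 0 has no rational roots; quadratic formula: x = (24 ± √624)/6.
  ⇒ x = 4 - 2*sqrt(39)/3 ≈ -0.1633, 4 + 2*sqrt(39)/3 ≈ 8.1633

f''(x) = 104/(x^3 - 12*x^2 + 48*x - 64)
Second-derivative test at each critical point:
  f''(-0.1633) = -1.4412 < 0 → local maximum
  f''(8.1633) = 1.4412 > 0 → local minimum

Critical points: x = 4 - 2*sqrt(39)/3 ≈ -0.1633 (local maximum); x = 4 + 2*sqrt(39)/3 ≈ 8.1633 (local minimum)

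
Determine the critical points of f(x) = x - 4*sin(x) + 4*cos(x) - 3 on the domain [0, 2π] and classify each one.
f'(x) = -4*sqrt(2)*sin(x + pi/4) + 1

Solve f'(x) = 0 on [0, 2π]:
  f'(x) = 0 ⇔ -4*sin(x) - 4*cos(x) = -1. Write the left side as R·cos(x + φ) with R = √((-4)² + 4²) = 4*sqrt(2), cos φ = -sqrt(2)/2, sin φ = sqrt(2)/2; then cos(x + φ) = -sqrt(2)/8. Solve for x and keep the solutions lying in [0, 2π].
  ⇒ x = atan((1 + sqrt(31))/(1 - sqrt(31))) + pi ≈ 2.1785, atan((1 - sqrt(31))/(1 + sqrt(31))) + 2*pi ≈ 5.6755

f''(x) = -4*sqrt(2)*cos(x + pi/4)
Second-derivative test at each critical point:
  f''(2.1785) = 5.5678 > 0 → local minimum
  f''(5.6755) = -5.5678 < 0 → local maximum

Critical points: x = atan((1 + sqrt(31))/(1 - sqrt(31))) + pi ≈ 2.1785 (local minimum); x = atan((1 - sqrt(31))/(1 + sqrt(31))) + 2*pi ≈ 5.6755 (local maximum)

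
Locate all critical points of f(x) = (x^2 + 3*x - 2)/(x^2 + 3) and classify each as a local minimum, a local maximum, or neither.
f'(x) = (-3*x^2 + 10*x + 9)/(x^4 + 6*x^2 + 9)

Solve f'(x) = 0:
  f'(x) = -(3*x^2 - 10*x - 9)/(x^2 + 3)^2; the denominator is positive wherever f is defined, so f'(x) = 0 ⇔ -3*x^2 + 10*x + 9 = 0.
  3*x^2 - 10*x - 9 = 0 has no rational roots; quadratic formula: x = (10 ± √208)/6.
  ⇒ x = 5/3 - 2*sqrt(13)/3 ≈ -0.7370, 5/3 + 2*sqrt(13)/3 ≈ 4.0704

f''(x) = 6*(x^3 - 5*x^2 - 9*x + 5)/(x^6 + 9*x^4 + 27*x^2 + 27)
Second-derivative test at each critical point:
  f''(-0.7370) = 1.1488 > 0 → local minimum
  f''(4.0704) = -0.0377 < 0 → local maximum

Critical points: x = 5/3 - 2*sqrt(13)/3 ≈ -0.7370 (local minimum); x = 5/3 + 2*sqrt(13)/3 ≈ 4.0704 (local maximum)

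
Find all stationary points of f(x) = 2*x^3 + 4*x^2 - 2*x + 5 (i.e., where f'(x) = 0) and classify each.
f'(x) = 6*x^2 + 8*x - 2

Solve f'(x) = 0:
  Factor: 6*x^2 + 8*x - 2 = 2*(3*x^2 + 4*x - 1); 3*x^2 + 4*x - 1 = 0 has no rational roots; quadratic formula: x = (-4 ± √28)/6.
  ⇒ x = -sqrt(7)/3 - 2/3 ≈ -1.5486, -2/3 + sqrt(7)/3 ≈ 0.2153

f''(x) = 12*x + 8
Second-derivative test at each critical point:
  f''(-1.5486) = -10.5830 < 0 → local maximum
  f''(0.2153) = 10.5830 > 0 → local minimum

Critical points: x = -sqrt(7)/3 - 2/3 ≈ -1.5486 (local maximum); x = -2/3 + sqrt(7)/3 ≈ 0.2153 (local minimum)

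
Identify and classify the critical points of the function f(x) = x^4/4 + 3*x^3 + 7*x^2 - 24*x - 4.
f'(x) = x^3 + 9*x^2 + 14*x - 24

Solve f'(x) = 0:
  Factor: x^3 + 9*x^2 + 14*x - 24 = (x - 1)*(x + 4)*(x + 6) = 0.
  ⇒ x = -6, -4, 1

f''(x) = 3*x^2 + 18*x + 14
Second-derivative test at each critical point:
  f''(-6) = 14 > 0 → local minimum
  f''(-4) = -10 < 0 → local maximum
  f''(1) = 35 > 0 → local minimum

Critical points: x = -6 (local minimum); x = -4 (local maximum); x = 1 (local minimum)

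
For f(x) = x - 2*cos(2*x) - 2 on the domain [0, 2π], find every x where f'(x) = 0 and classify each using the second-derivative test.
f'(x) = 4*sin(2*x) + 1

Solve f'(x) = 0 on [0, 2π]:
  f'(x) = 0 ⇔ sin(2*x) = -1/4, i.e. 2*x = arcsin(-1/4) + 2nπ or 2*x = π − arcsin(-1/4) + 2nπ; keep the solutions lying in [0, 2π].
  ⇒ x = asin(1/4)/2 + pi/2 ≈ 1.6971, pi - asin(1/4)/2 ≈ 3.0153, asin(1/4)/2 + 3*pi/2 ≈ 4.8387, -asin(1/4)/2 + 2*pi ≈ 6.1568

f''(x) = 8*cos(2*x)
Second-derivative test at each critical point:
  f''(1.6971) = -7.7460 < 0 → local maximum
  f''(3.0153) = 7.7460 > 0 → local minimum
  f''(4.8387) = -7.7460 < 0 → local maximum
  f''(6.1568) = 7.7460 > 0 → local minimum

Critical points: x = asin(1/4)/2 + pi/2 ≈ 1.6971 (local maximum); x = pi - asin(1/4)/2 ≈ 3.0153 (local minimum); x = asin(1/4)/2 + 3*pi/2 ≈ 4.8387 (local maximum); x = -asin(1/4)/2 + 2*pi ≈ 6.1568 (local minimum)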